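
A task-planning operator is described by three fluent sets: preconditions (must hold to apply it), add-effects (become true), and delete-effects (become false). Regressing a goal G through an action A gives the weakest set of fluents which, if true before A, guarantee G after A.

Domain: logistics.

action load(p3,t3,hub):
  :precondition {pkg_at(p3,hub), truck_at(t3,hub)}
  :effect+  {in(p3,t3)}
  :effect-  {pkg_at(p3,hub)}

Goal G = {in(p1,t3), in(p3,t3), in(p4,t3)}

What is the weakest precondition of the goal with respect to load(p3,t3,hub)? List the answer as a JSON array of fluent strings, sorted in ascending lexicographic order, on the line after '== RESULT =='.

Regress:
  G ∩ del = {}  (empty — regression defined)
  G \ add = {in(p1,t3), in(p3,t3), in(p4,t3)} \ {in(p3,t3)} = {in(p1,t3), in(p4,t3)}
  ∪ pre   = {in(p1,t3), in(p4,t3)} ∪ {pkg_at(p3,hub), truck_at(t3,hub)}
          = {in(p1,t3), in(p4,t3), pkg_at(p3,hub), truck_at(t3,hub)}

== RESULT ==
["in(p1,t3)", "in(p4,t3)", "pkg_at(p3,hub)", "truck_at(t3,hub)"]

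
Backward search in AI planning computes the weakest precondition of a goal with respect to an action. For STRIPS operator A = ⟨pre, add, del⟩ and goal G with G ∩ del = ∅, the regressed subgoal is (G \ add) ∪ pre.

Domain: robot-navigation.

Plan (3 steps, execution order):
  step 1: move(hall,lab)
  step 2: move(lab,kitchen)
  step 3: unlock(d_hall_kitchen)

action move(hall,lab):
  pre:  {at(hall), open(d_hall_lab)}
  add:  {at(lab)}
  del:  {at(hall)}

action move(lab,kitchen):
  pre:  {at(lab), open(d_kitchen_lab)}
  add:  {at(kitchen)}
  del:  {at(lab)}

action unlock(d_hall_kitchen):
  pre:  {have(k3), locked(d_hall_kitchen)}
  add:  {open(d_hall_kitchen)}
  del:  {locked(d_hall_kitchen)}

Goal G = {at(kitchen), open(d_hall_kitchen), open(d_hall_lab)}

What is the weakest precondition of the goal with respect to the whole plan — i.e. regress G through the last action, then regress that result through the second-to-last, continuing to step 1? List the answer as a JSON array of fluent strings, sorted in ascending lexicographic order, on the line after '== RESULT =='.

Work backward from the goal:
  through step 3 (unlock(d_hall_kitchen)): drop {open(d_hall_kitchen)}, keep {at(kitchen), open(d_hall_lab)}, require {have(k3), locked(d_hall_kitchen)}
    → {at(kitchen), have(k3), locked(d_hall_kitchen), open(d_hall_lab)}
  through step 2 (move(lab,kitchen)): drop {at(kitchen)}, keep {have(k3), locked(d_hall_kitchen), open(d_hall_lab)}, require {at(lab), open(d_kitchen_lab)}
    → {at(lab), have(k3), locked(d_hall_kitchen), open(d_hall_lab), open(d_kitchen_lab)}
  through step 1 (move(hall,lab)): drop {at(lab)}, keep {have(k3), locked(d_hall_kitchen), open(d_hall_lab), open(d_kitchen_lab)}, require {at(hall), open(d_hall_lab)}
    → {at(hall), have(k3), locked(d_hall_kitchen), open(d_hall_lab), open(d_kitchen_lab)}

== RESULT ==
["at(hall)", "have(k3)", "locked(d_hall_kitchen)", "open(d_hall_lab)", "open(d_kitchen_lab)"]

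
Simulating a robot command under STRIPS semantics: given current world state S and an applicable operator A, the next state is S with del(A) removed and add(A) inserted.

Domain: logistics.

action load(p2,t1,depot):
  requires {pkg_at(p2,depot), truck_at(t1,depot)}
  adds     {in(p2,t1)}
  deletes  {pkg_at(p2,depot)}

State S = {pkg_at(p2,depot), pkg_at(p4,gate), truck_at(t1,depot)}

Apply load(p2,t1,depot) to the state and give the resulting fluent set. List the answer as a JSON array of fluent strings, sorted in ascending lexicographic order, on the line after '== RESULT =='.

Compute (S \ del) ∪ add:
  pre ⊆ S: {pkg_at(p2,depot), truck_at(t1,depot)} ⊆ S  — applicable
  S \ del = {pkg_at(p4,gate), truck_at(t1,depot)}
  ∪ add   = {in(p2,t1), pkg_at(p4,gate), truck_at(t1,depot)}

== RESULT ==
["in(p2,t1)", "pkg_at(p4,gate)", "truck_at(t1,depot)"]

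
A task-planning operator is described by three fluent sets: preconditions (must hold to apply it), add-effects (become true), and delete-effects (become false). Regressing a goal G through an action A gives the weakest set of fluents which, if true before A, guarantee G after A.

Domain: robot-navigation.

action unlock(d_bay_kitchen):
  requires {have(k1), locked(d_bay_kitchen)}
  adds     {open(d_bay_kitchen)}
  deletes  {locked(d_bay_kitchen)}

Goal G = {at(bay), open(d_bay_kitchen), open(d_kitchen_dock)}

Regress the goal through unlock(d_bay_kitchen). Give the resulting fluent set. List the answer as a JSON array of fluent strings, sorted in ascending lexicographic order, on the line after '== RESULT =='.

Compute (G \ add) ∪ pre:
  G ∩ del = {}  (empty — regression defined)
  G \ add = {at(bay), open(d_bay_kitchen), open(d_kitchen_dock)} \ {open(d_bay_kitchen)} = {at(bay), open(d_kitchen_dock)}
  ∪ pre   = {at(bay), open(d_kitchen_dock)} ∪ {have(k1), locked(d_bay_kitchen)}
          = {at(bay), have(k1), locked(d_bay_kitchen), open(d_kitchen_dock)}

== RESULT ==
["at(bay)", "have(k1)", "locked(d_bay_kitchen)", "open(d_kitchen_dock)"]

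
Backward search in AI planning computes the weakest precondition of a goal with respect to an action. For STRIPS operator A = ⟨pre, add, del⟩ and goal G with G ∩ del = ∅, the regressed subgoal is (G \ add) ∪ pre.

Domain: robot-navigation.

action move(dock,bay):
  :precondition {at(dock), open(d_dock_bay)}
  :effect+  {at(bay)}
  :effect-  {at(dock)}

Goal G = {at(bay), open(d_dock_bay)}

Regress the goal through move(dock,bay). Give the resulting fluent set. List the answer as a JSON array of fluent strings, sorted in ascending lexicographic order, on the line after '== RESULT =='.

Compute (G \ add) ∪ pre:
  G ∩ del = {}  (empty — regression defined)
  G \ add = {at(bay), open(d_dock_bay)} \ {at(bay)} = {open(d_dock_bay)}
  ∪ pre   = {open(d_dock_bay)} ∪ {at(dock), open(d_dock_bay)}
          = {at(dock), open(d_dock_bay)}

== RESULT ==
["at(dock)", "open(d_dock_bay)"]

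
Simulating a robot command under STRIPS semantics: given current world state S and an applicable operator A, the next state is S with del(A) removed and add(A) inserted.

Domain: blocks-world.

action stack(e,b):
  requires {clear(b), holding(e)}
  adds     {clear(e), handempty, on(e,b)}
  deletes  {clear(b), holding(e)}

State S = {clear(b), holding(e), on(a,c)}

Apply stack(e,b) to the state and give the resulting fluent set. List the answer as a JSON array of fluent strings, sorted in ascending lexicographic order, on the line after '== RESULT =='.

Progress:
  pre ⊆ S: {clear(b), holding(e)} ⊆ S  — applicable
  S \ del = {on(a,c)}
  ∪ add   = {clear(e), handempty, on(a,c), on(e,b)}

== RESULT ==
["clear(e)", "handempty", "on(a,c)", "on(e,b)"]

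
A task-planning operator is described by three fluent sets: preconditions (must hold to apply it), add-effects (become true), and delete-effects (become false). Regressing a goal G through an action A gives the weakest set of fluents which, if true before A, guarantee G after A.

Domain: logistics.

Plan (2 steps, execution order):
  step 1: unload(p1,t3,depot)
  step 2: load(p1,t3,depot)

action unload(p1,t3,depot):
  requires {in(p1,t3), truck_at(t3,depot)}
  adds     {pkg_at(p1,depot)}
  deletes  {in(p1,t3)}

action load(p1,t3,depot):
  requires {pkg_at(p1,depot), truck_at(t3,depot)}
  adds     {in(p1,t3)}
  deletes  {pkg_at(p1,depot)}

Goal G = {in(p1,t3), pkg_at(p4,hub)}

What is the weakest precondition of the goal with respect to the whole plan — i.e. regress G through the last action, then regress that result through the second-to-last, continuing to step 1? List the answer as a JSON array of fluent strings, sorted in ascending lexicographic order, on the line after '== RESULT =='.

Regress step by step:
  through step 2 (load(p1,t3,depot)): drop {in(p1,t3)}, keep {pkg_at(p4,hub)}, require {pkg_at(p1,depot), truck_at(t3,depot)}
    → {pkg_at(p1,depot), pkg_at(p4,hub), truck_at(t3,depot)}
  through step 1 (unload(p1,t3,depot)): drop {pkg_at(p1,depot)}, keep {pkg_at(p4,hub), truck_at(t3,depot)}, require {in(p1,t3), truck_at(t3,depot)}
    → {in(p1,t3), pkg_at(p4,hub), truck_at(t3,depot)}

== RESULT ==
["in(p1,t3)", "pkg_at(p4,hub)", "truck_at(t3,depot)"]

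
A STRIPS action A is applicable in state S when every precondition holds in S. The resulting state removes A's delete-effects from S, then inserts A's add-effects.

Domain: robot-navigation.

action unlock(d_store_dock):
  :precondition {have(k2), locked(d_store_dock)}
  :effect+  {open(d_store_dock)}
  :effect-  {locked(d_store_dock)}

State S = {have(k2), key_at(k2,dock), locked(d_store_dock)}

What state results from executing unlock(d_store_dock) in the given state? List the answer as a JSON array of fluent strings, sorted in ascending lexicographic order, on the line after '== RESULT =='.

Progress:
  pre ⊆ S: {have(k2), locked(d_store_dock)} ⊆ S  — applicable
  S \ del = {have(k2), key_at(k2,dock)}
  ∪ add   = {have(k2), key_at(k2,dock), open(d_store_dock)}

== RESULT ==
["have(k2)", "key_at(k2,dock)", "open(d_store_dock)"]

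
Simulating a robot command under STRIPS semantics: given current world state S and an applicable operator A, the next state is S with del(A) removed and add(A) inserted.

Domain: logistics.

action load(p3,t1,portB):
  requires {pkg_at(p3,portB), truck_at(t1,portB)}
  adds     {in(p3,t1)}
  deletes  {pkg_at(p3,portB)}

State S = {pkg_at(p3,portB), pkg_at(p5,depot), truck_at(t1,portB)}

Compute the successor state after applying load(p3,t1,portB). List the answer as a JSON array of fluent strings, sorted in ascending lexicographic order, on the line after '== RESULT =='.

Progress:
  pre ⊆ S: {pkg_at(p3,portB), truck_at(t1,portB)} ⊆ S  — applicable
  S \ del = {pkg_at(p5,depot), truck_at(t1,portB)}
  ∪ add   = {in(p3,t1), pkg_at(p5,depot), truck_at(t1,portB)}

== RESULT ==
["in(p3,t1)", "pkg_at(p5,depot)", "truck_at(t1,portB)"]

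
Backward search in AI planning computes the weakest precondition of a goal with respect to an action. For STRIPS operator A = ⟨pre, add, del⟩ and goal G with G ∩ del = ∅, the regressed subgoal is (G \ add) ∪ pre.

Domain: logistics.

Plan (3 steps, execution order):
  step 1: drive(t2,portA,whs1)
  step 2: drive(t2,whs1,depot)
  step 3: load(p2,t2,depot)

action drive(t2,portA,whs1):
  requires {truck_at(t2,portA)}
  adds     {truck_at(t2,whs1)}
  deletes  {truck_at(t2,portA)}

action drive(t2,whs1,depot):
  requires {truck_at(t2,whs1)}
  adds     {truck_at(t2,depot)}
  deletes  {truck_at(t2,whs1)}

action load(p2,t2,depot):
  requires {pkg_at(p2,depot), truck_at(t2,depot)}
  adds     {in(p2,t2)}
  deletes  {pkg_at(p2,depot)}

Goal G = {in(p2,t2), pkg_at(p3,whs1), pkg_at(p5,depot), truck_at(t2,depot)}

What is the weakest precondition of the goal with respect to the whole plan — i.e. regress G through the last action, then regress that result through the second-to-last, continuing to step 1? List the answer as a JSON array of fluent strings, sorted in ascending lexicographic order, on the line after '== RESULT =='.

Work backward from the goal:
  through step 3 (load(p2,t2,depot)): drop {in(p2,t2)}, keep {pkg_at(p3,whs1), pkg_at(p5,depot), truck_at(t2,depot)}, require {pkg_at(p2,depot), truck_at(t2,depot)}
    → {pkg_at(p2,depot), pkg_at(p3,whs1), pkg_at(p5,depot), truck_at(t2,depot)}
  through step 2 (drive(t2,whs1,depot)): drop {truck_at(t2,depot)}, keep {pkg_at(p2,depot), pkg_at(p3,whs1), pkg_at(p5,depot)}, require {truck_at(t2,whs1)}
    → {pkg_at(p2,depot), pkg_at(p3,whs1), pkg_at(p5,depot), truck_at(t2,whs1)}
  through step 1 (drive(t2,portA,whs1)): drop {truck_at(t2,whs1)}, keep {pkg_at(p2,depot), pkg_at(p3,whs1), pkg_at(p5,depot)}, require {truck_at(t2,portA)}
    → {pkg_at(p2,depot), pkg_at(p3,whs1), pkg_at(p5,depot), truck_at(t2,portA)}

== RESULT ==
["pkg_at(p2,depot)", "pkg_at(p3,whs1)", "pkg_at(p5,depot)", "truck_at(t2,portA)"]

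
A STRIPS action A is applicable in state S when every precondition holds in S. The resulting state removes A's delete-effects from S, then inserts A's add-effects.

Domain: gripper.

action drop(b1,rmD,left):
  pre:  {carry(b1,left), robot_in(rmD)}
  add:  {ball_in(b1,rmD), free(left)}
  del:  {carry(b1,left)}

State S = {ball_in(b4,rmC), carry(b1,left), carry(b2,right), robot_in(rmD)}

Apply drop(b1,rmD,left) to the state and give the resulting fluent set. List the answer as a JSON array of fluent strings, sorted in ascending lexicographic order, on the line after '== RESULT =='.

Compute (S \ del) ∪ add:
  pre ⊆ S: {carry(b1,left), robot_in(rmD)} ⊆ S  — applicable
  S \ del = {ball_in(b4,rmC), carry(b2,right), robot_in(rmD)}
  ∪ add   = {ball_in(b1,rmD), ball_in(b4,rmC), carry(b2,right), free(left), robot_in(rmD)}

== RESULT ==
["ball_in(b1,rmD)", "ball_in(b4,rmC)", "carry(b2,right)", "free(left)", "robot_in(rmD)"]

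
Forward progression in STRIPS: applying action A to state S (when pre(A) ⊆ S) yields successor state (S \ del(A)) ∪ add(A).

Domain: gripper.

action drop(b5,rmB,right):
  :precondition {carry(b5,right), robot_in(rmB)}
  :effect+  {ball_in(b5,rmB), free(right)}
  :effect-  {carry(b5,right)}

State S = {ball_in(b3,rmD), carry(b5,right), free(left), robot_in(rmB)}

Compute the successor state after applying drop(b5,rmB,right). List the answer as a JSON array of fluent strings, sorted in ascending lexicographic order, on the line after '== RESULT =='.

Compute (S \ del) ∪ add:
  pre ⊆ S: {carry(b5,right), robot_in(rmB)} ⊆ S  — applicable
  S \ del = {ball_in(b3,rmD), free(left), robot_in(rmB)}
  ∪ add   = {ball_in(b3,rmD), ball_in(b5,rmB), free(left), free(right), robot_in(rmB)}

== RESULT ==
["ball_in(b3,rmD)", "ball_in(b5,rmB)", "free(left)", "free(right)", "robot_in(rmB)"]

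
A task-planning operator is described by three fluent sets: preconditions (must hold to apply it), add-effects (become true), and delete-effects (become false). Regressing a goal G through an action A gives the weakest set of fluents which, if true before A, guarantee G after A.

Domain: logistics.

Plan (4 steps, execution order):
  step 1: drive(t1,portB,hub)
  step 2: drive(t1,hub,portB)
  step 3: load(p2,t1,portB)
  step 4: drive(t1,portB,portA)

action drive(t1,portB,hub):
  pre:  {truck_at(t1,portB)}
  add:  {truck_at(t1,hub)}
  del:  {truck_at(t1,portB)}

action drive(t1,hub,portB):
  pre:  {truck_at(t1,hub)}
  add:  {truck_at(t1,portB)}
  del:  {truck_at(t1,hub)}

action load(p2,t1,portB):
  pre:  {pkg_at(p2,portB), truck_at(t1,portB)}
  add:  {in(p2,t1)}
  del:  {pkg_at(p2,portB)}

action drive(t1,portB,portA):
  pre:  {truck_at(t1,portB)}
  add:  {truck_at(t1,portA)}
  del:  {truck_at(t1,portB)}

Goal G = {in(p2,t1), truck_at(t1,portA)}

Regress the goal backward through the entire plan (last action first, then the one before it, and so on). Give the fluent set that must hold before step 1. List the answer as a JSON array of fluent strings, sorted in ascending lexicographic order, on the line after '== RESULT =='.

Work backward from the goal:
  through step 4 (drive(t1,portB,portA)): drop {truck_at(t1,portA)}, keep {in(p2,t1)}, require {truck_at(t1,portB)}
    → {in(p2,t1), truck_at(t1,portB)}
  through step 3 (load(p2,t1,portB)): drop {in(p2,t1)}, keep {truck_at(t1,portB)}, require {pkg_at(p2,portB), truck_at(t1,portB)}
    → {pkg_at(p2,portB), truck_at(t1,portB)}
  through step 2 (drive(t1,hub,portB)): drop {truck_at(t1,portB)}, keep {pkg_at(p2,portB)}, require {truck_at(t1,hub)}
    → {pkg_at(p2,portB), truck_at(t1,hub)}
  through step 1 (drive(t1,portB,hub)): drop {truck_at(t1,hub)}, keep {pkg_at(p2,portB)}, require {truck_at(t1,portB)}
    → {pkg_at(p2,portB), truck_at(t1,portB)}

== RESULT ==
["pkg_at(p2,portB)", "truck_at(t1,portB)"]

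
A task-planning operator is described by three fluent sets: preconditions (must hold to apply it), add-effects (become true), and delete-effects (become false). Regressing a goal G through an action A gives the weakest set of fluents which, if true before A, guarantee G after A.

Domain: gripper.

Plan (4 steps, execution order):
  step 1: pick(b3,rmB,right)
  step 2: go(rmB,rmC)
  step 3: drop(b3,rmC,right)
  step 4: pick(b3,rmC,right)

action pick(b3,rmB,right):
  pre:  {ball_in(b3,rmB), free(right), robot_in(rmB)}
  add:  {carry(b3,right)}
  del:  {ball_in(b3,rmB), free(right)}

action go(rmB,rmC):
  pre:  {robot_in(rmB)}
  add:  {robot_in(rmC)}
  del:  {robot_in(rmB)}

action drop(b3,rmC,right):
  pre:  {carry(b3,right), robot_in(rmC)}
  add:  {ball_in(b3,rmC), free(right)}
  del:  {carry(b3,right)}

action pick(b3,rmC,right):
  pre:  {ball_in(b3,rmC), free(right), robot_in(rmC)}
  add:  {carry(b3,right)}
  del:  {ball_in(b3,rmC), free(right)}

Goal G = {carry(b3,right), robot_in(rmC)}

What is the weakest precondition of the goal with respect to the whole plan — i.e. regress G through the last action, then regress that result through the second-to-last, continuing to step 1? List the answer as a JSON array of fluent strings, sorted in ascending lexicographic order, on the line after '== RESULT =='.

Work backward from the goal:
  through step 4 (pick(b3,rmC,right)): drop {carry(b3,right)}, keep {robot_in(rmC)}, require {ball_in(b3,rmC), free(right), robot_in(rmC)}
    → {ball_in(b3,rmC), free(right), robot_in(rmC)}
  through step 3 (drop(b3,rmC,right)): drop {ball_in(b3,rmC), free(right)}, keep {robot_in(rmC)}, require {carry(b3,right), robot_in(rmC)}
    → {carry(b3,right), robot_in(rmC)}
  through step 2 (go(rmB,rmC)): drop {robot_in(rmC)}, keep {carry(b3,right)}, require {robot_in(rmB)}
    → {carry(b3,right), robot_in(rmB)}
  through step 1 (pick(b3,rmB,right)): drop {carry(b3,right)}, keep {robot_in(rmB)}, require {ball_in(b3,rmB), free(right), robot_in(rmB)}
    → {ball_in(b3,rmB), free(right), robot_in(rmB)}

== RESULT ==
["ball_in(b3,rmB)", "free(right)", "robot_in(rmB)"]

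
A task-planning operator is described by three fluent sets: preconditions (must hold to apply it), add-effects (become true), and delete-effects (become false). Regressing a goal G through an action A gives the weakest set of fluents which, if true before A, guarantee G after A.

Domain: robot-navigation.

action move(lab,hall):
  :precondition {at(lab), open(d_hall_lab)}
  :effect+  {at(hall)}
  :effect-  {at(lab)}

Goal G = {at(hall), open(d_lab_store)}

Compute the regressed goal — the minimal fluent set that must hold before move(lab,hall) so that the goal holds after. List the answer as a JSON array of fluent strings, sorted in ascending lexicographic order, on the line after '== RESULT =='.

Regress:
  G ∩ del = {}  (empty — regression defined)
  G \ add = {at(hall), open(d_lab_store)} \ {at(hall)} = {open(d_lab_store)}
  ∪ pre   = {open(d_lab_store)} ∪ {at(lab), open(d_hall_lab)}
          = {at(lab), open(d_hall_lab), open(d_lab_store)}

== RESULT ==
["at(lab)", "open(d_hall_lab)", "open(d_lab_store)"]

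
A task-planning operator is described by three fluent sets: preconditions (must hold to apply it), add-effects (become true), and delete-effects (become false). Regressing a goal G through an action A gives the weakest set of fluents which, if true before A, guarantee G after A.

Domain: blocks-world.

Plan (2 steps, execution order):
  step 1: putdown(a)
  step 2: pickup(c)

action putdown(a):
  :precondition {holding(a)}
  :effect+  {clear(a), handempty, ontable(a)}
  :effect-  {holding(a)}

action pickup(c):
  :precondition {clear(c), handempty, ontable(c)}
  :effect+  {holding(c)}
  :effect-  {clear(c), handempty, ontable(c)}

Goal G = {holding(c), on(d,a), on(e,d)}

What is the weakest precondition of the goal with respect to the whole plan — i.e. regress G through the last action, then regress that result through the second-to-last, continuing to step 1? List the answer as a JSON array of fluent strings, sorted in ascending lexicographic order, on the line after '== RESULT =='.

Work backward from the goal:
  through step 2 (pickup(c)): drop {holding(c)}, keep {on(d,a), on(e,d)}, require {clear(c), handempty, ontable(c)}
    → {clear(c), handempty, on(d,a), on(e,d), ontable(c)}
  through step 1 (putdown(a)): drop {handempty}, keep {clear(c), on(d,a), on(e,d), ontable(c)}, require {holding(a)}
    → {clear(c), holding(a), on(d,a), on(e,d), ontable(c)}

== RESULT ==
["clear(c)", "holding(a)", "on(d,a)", "on(e,d)", "ontable(c)"]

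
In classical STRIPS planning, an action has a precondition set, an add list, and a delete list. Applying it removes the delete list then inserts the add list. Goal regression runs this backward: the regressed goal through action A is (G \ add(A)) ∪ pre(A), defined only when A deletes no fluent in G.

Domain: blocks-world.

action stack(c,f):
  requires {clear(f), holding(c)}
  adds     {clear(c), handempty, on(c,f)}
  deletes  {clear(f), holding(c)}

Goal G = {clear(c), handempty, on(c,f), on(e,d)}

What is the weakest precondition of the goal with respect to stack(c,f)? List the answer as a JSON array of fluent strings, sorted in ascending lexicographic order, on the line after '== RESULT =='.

Regress:
  G ∩ del = {}  (empty — regression defined)
  G \ add = {clear(c), handempty, on(c,f), on(e,d)} \ {clear(c), handempty, on(c,f)} = {on(e,d)}
  ∪ pre   = {on(e,d)} ∪ {clear(f), holding(c)}
          = {clear(f), holding(c), on(e,d)}

== RESULT ==
["clear(f)", "holding(c)", "on(e,d)"]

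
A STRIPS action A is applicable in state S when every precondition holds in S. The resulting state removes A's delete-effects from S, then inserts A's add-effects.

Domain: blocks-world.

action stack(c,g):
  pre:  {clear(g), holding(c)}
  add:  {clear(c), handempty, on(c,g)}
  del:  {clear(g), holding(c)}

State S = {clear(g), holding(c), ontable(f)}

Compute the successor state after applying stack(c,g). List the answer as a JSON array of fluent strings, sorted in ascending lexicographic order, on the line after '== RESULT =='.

Progress:
  pre ⊆ S: {clear(g), holding(c)} ⊆ S  — applicable
  S \ del = {ontable(f)}
  ∪ add   = {clear(c), handempty, on(c,g), ontable(f)}

== RESULT ==
["clear(c)", "handempty", "on(c,g)", "ontable(f)"]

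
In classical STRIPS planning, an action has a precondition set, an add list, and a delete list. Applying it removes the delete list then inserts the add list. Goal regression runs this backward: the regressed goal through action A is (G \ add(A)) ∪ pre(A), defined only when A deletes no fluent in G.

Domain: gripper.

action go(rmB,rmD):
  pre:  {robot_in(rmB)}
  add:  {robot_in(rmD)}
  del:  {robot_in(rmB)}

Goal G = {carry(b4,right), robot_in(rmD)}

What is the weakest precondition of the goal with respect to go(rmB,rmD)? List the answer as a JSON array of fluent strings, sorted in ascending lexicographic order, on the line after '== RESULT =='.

Regress:
  G ∩ del = {}  (empty — regression defined)
  G \ add = {carry(b4,right), robot_in(rmD)} \ {robot_in(rmD)} = {carry(b4,right)}
  ∪ pre   = {carry(b4,right)} ∪ {robot_in(rmB)}
          = {carry(b4,right), robot_in(rmB)}

== RESULT ==
["carry(b4,right)", "robot_in(rmB)"]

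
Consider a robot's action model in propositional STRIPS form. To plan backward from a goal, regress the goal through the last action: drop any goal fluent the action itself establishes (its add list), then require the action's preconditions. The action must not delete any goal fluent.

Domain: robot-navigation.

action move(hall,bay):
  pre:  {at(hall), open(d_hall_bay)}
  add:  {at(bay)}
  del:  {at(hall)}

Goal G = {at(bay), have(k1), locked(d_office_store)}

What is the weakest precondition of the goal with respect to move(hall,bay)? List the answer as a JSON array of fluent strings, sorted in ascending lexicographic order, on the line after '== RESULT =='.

Regress:
  G ∩ del = {}  (empty — regression defined)
  G \ add = {at(bay), have(k1), locked(d_office_store)} \ {at(bay)} = {have(k1), locked(d_office_store)}
  ∪ pre   = {have(k1), locked(d_office_store)} ∪ {at(hall), open(d_hall_bay)}
          = {at(hall), have(k1), locked(d_office_store), open(d_hall_bay)}

== RESULT ==
["at(hall)", "have(k1)", "locked(d_office_store)", "open(d_hall_bay)"]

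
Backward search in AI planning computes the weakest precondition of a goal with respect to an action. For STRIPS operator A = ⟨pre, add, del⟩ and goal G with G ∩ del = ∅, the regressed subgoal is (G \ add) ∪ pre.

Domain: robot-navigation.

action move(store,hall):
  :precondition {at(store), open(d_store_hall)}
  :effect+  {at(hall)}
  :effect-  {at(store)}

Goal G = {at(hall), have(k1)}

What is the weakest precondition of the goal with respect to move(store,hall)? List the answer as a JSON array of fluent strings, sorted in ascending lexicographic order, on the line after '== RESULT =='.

Regress:
  G ∩ del = {}  (empty — regression defined)
  G \ add = {at(hall), have(k1)} \ {at(hall)} = {have(k1)}
  ∪ pre   = {have(k1)} ∪ {at(store), open(d_store_hall)}
          = {at(store), have(k1), open(d_store_hall)}

== RESULT ==
["at(store)", "have(k1)", "open(d_store_hall)"]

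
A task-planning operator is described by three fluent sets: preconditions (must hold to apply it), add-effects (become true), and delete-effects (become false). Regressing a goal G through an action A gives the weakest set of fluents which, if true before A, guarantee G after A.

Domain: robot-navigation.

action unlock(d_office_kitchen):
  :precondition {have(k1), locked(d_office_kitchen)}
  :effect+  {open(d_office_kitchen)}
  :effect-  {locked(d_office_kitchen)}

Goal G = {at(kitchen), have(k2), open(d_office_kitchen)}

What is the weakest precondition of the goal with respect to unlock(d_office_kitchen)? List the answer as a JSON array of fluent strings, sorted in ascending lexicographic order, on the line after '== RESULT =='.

Compute (G \ add) ∪ pre:
  G ∩ del = {}  (empty — regression defined)
  G \ add = {at(kitchen), have(k2), open(d_office_kitchen)} \ {open(d_office_kitchen)} = {at(kitchen), have(k2)}
  ∪ pre   = {at(kitchen), have(k2)} ∪ {have(k1), locked(d_office_kitchen)}
          = {at(kitchen), have(k1), have(k2), locked(d_office_kitchen)}

== RESULT ==
["at(kitchen)", "have(k1)", "have(k2)", "locked(d_office_kitchen)"]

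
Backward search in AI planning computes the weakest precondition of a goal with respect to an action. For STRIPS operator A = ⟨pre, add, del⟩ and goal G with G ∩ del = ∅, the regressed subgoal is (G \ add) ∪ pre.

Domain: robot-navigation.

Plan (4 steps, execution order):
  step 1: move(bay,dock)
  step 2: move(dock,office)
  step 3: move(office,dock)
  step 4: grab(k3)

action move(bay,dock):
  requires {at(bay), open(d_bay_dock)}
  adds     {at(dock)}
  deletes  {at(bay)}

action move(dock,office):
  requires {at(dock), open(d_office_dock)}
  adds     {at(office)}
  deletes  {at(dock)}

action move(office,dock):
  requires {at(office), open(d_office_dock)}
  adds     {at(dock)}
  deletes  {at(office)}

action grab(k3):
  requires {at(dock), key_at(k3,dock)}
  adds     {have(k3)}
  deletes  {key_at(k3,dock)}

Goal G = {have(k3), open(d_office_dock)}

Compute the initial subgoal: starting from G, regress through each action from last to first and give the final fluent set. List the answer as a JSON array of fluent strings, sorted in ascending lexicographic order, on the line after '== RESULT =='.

Regress step by step:
  through step 4 (grab(k3)): drop {have(k3)}, keep {open(d_office_dock)}, require {at(dock), key_at(k3,dock)}
    → {at(dock), key_at(k3,dock), open(d_office_dock)}
  through step 3 (move(office,dock)): drop {at(dock)}, keep {key_at(k3,dock), open(d_office_dock)}, require {at(office), open(d_office_dock)}
    → {at(office), key_at(k3,dock), open(d_office_dock)}
  through step 2 (move(dock,office)): drop {at(office)}, keep {key_at(k3,dock), open(d_office_dock)}, require {at(dock), open(d_office_dock)}
    → {at(dock), key_at(k3,dock), open(d_office_dock)}
  through step 1 (move(bay,dock)): drop {at(dock)}, keep {key_at(k3,dock), open(d_office_dock)}, require {at(bay), open(d_bay_dock)}
    → {at(bay), key_at(k3,dock), open(d_bay_dock), open(d_office_dock)}

== RESULT ==
["at(bay)", "key_at(k3,dock)", "open(d_bay_dock)", "open(d_office_dock)"]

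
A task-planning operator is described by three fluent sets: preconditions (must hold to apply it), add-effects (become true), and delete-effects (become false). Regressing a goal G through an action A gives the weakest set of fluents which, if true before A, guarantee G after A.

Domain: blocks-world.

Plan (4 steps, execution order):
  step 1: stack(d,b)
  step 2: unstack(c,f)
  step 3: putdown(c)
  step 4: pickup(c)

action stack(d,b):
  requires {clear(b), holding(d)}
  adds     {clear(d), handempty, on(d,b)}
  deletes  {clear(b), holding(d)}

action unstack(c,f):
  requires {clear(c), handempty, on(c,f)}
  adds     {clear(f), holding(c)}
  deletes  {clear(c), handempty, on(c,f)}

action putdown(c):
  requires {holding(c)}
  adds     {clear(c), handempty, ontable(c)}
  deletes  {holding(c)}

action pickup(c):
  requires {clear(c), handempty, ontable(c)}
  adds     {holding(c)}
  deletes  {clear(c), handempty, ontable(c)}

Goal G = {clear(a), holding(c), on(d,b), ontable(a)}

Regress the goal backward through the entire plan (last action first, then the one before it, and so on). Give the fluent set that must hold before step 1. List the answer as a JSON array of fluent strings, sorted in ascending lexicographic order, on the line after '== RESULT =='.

Regress step by step:
  through step 4 (pickup(c)): drop {holding(c)}, keep {clear(a), on(d,b), ontable(a)}, require {clear(c), handempty, ontable(c)}
    → {clear(a), clear(c), handempty, on(d,b), ontable(a), ontable(c)}
  through step 3 (putdown(c)): drop {clear(c), handempty, ontable(c)}, keep {clear(a), on(d,b), ontable(a)}, require {holding(c)}
    → {clear(a), holding(c), on(d,b), ontable(a)}
  through step 2 (unstack(c,f)): drop {holding(c)}, keep {clear(a), on(d,b), ontable(a)}, require {clear(c), handempty, on(c,f)}
    → {clear(a), clear(c), handempty, on(c,f), on(d,b), ontable(a)}
  through step 1 (stack(d,b)): drop {handempty, on(d,b)}, keep {clear(a), clear(c), on(c,f), ontable(a)}, require {clear(b), holding(d)}
    → {clear(a), clear(b), clear(c), holding(d), on(c,f), ontable(a)}

== RESULT ==
["clear(a)", "clear(b)", "clear(c)", "holding(d)", "on(c,f)", "ontable(a)"]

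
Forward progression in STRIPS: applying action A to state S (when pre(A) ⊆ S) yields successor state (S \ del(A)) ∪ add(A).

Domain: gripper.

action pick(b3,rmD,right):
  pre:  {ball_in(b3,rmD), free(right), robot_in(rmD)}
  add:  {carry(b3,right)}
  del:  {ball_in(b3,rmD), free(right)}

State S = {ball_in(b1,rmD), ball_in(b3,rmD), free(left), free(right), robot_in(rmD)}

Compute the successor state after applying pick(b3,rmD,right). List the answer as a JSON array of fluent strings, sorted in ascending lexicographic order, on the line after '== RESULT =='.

Progress:
  pre ⊆ S: {ball_in(b3,rmD), free(right), robot_in(rmD)} ⊆ S  — applicable
  S \ del = {ball_in(b1,rmD), free(left), robot_in(rmD)}
  ∪ add   = {ball_in(b1,rmD), carry(b3,right), free(left), robot_in(rmD)}

== RESULT ==
["ball_in(b1,rmD)", "carry(b3,right)", "free(left)", "robot_in(rmD)"]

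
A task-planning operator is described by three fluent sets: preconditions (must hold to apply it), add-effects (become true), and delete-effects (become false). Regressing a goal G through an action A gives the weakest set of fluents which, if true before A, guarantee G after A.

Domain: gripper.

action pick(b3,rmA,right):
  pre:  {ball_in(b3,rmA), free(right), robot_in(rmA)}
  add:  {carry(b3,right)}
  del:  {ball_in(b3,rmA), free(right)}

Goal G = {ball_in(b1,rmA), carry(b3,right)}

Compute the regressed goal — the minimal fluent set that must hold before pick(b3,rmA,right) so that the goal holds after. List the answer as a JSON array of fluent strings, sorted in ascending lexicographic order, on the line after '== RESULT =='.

Regress:
  G ∩ del = {}  (empty — regression defined)
  G \ add = {ball_in(b1,rmA), carry(b3,right)} \ {carry(b3,right)} = {ball_in(b1,rmA)}
  ∪ pre   = {ball_in(b1,rmA)} ∪ {ball_in(b3,rmA), free(right), robot_in(rmA)}
          = {ball_in(b1,rmA), ball_in(b3,rmA), free(right), robot_in(rmA)}

== RESULT ==
["ball_in(b1,rmA)", "ball_in(b3,rmA)", "free(right)", "robot_in(rmA)"]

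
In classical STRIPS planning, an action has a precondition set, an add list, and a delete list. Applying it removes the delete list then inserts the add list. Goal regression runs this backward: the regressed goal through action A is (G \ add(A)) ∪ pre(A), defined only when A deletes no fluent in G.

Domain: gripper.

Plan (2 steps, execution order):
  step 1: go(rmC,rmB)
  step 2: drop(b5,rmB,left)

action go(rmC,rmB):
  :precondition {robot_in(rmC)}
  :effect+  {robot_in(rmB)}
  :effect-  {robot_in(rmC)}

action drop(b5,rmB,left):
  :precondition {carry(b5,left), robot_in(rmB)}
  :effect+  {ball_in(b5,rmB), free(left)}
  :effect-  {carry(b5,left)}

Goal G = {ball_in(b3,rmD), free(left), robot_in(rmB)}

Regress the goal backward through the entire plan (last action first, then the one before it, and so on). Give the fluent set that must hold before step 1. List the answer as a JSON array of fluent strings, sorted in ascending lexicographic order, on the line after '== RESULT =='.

Regress step by step:
  through step 2 (drop(b5,rmB,left)): drop {free(left)}, keep {ball_in(b3,rmD), robot_in(rmB)}, require {carry(b5,left), robot_in(rmB)}
    → {ball_in(b3,rmD), carry(b5,left), robot_in(rmB)}
  through step 1 (go(rmC,rmB)): drop {robot_in(rmB)}, keep {ball_in(b3,rmD), carry(b5,left)}, require {robot_in(rmC)}
    → {ball_in(b3,rmD), carry(b5,left), robot_in(rmC)}

== RESULT ==
["ball_in(b3,rmD)", "carry(b5,left)", "robot_in(rmC)"]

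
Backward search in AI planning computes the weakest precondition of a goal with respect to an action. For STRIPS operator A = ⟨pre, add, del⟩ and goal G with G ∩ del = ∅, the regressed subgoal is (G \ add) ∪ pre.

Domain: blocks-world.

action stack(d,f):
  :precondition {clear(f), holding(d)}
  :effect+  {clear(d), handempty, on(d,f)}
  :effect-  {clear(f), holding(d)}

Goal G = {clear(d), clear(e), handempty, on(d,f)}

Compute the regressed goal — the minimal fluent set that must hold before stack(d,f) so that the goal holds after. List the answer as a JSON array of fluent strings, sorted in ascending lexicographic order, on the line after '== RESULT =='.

Regress:
  G ∩ del = {}  (empty — regression defined)
  G \ add = {clear(d), clear(e), handempty, on(d,f)} \ {clear(d), handempty, on(d,f)} = {clear(e)}
  ∪ pre   = {clear(e)} ∪ {clear(f), holding(d)}
          = {clear(e), clear(f), holding(d)}

== RESULT ==
["clear(e)", "clear(f)", "holding(d)"]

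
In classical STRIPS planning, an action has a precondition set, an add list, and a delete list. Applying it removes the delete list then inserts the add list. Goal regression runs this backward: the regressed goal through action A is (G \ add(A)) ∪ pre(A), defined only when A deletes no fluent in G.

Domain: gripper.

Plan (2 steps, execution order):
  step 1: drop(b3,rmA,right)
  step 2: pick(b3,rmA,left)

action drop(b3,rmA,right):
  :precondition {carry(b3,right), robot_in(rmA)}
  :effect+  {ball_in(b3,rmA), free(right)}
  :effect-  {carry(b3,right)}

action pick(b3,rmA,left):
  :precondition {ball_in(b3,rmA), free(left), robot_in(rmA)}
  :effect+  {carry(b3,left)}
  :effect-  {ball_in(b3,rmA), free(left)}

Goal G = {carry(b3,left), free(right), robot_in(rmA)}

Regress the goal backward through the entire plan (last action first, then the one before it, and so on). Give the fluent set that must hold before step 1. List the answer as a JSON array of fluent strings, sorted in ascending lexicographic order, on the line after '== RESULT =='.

Work backward from the goal:
  through step 2 (pick(b3,rmA,left)): drop {carry(b3,left)}, keep {free(right), robot_in(rmA)}, require {ball_in(b3,rmA), free(left), robot_in(rmA)}
    → {ball_in(b3,rmA), free(left), free(right), robot_in(rmA)}
  through step 1 (drop(b3,rmA,right)): drop {ball_in(b3,rmA), free(right)}, keep {free(left), robot_in(rmA)}, require {carry(b3,right), robot_in(rmA)}
    → {carry(b3,right), free(left), robot_in(rmA)}

== RESULT ==
["carry(b3,right)", "free(left)", "robot_in(rmA)"]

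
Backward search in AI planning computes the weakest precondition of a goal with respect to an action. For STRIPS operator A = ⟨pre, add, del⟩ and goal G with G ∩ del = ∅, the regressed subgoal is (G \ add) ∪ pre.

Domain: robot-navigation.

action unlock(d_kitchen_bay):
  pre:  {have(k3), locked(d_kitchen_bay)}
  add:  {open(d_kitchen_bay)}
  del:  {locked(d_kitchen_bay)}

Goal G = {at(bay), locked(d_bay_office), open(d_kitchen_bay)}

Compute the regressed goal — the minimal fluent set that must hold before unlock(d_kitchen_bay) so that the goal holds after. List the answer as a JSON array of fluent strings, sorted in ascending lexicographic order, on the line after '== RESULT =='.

Compute (G \ add) ∪ pre:
  G ∩ del = {}  (empty — regression defined)
  G \ add = {at(bay), locked(d_bay_office), open(d_kitchen_bay)} \ {open(d_kitchen_bay)} = {at(bay), locked(d_bay_office)}
  ∪ pre   = {at(bay), locked(d_bay_office)} ∪ {have(k3), locked(d_kitchen_bay)}
          = {at(bay), have(k3), locked(d_bay_office), locked(d_kitchen_bay)}

== RESULT ==
["at(bay)", "have(k3)", "locked(d_bay_office)", "locked(d_kitchen_bay)"]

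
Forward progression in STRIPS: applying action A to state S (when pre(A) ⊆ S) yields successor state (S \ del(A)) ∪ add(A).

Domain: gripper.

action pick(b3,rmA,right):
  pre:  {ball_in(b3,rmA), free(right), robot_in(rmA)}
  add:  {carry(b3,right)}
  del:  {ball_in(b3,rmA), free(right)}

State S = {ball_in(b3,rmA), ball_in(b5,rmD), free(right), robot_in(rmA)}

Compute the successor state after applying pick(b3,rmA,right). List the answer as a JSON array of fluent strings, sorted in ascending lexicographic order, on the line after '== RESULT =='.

Compute (S \ del) ∪ add:
  pre ⊆ S: {ball_in(b3,rmA), free(right), robot_in(rmA)} ⊆ S  — applicable
  S \ del = {ball_in(b5,rmD), robot_in(rmA)}
  ∪ add   = {ball_in(b5,rmD), carry(b3,right), robot_in(rmA)}

== RESULT ==
["ball_in(b5,rmD)", "carry(b3,right)", "robot_in(rmA)"]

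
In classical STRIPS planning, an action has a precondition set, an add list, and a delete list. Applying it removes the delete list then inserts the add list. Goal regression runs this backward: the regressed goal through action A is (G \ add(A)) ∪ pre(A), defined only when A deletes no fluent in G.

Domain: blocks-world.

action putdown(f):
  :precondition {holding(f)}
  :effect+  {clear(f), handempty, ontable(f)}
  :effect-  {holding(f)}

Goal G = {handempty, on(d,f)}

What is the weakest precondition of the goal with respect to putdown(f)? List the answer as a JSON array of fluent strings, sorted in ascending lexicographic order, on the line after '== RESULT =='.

Regress:
  G ∩ del = {}  (empty — regression defined)
  G \ add = {handempty, on(d,f)} \ {clear(f), handempty, ontable(f)} = {on(d,f)}
  ∪ pre   = {on(d,f)} ∪ {holding(f)}
          = {holding(f), on(d,f)}

== RESULT ==
["holding(f)", "on(d,f)"]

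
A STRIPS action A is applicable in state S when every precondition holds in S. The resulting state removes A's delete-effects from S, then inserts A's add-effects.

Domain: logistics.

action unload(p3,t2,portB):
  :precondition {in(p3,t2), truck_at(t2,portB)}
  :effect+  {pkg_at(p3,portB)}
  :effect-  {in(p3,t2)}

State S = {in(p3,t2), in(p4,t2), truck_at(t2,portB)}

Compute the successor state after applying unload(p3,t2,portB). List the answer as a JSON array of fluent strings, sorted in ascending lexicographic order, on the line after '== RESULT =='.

Compute (S \ del) ∪ add:
  pre ⊆ S: {in(p3,t2), truck_at(t2,portB)} ⊆ S  — applicable
  S \ del = {in(p4,t2), truck_at(t2,portB)}
  ∪ add   = {in(p4,t2), pkg_at(p3,portB), truck_at(t2,portB)}

== RESULT ==
["in(p4,t2)", "pkg_at(p3,portB)", "truck_at(t2,portB)"]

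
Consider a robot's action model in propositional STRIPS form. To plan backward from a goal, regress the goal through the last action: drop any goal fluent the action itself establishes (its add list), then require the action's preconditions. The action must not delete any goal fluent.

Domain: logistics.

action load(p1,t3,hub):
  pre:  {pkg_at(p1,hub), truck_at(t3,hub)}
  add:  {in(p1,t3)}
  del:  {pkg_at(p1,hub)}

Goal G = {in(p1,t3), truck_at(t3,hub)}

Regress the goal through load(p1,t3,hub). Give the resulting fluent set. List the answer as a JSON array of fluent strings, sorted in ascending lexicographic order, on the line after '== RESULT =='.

Regress:
  G ∩ del = {}  (empty — regression defined)
  G \ add = {in(p1,t3), truck_at(t3,hub)} \ {in(p1,t3)} = {truck_at(t3,hub)}
  ∪ pre   = {truck_at(t3,hub)} ∪ {pkg_at(p1,hub), truck_at(t3,hub)}
          = {pkg_at(p1,hub), truck_at(t3,hub)}

== RESULT ==
["pkg_at(p1,hub)", "truck_at(t3,hub)"]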